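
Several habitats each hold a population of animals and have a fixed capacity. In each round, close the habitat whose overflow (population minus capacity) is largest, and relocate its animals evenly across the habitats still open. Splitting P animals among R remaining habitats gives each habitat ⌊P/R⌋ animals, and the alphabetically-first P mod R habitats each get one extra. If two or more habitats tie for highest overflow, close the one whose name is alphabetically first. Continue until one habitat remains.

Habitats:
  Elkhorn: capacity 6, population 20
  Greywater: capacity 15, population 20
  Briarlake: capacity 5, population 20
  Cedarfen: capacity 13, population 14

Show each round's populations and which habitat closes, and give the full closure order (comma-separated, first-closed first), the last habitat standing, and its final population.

Round 1: Briarlake=20 Cedarfen=14 Elkhorn=20 Greywater=20 → close Briarlake (overflow 15)
  20÷3 = 6 each, +1 to first 2
Round 2: Cedarfen=21 Elkhorn=27 Greywater=26 → close Elkhorn (overflow 21)
  27÷2 = 13 each, +1 to first 1
Round 3: Cedarfen=35 Greywater=39 → close Greywater (overflow 24)
  39÷1 = 39 each, +1 to first 0

Closure order: Briarlake, Elkhorn, Greywater
Last habitat: Cedarfen with 74 animals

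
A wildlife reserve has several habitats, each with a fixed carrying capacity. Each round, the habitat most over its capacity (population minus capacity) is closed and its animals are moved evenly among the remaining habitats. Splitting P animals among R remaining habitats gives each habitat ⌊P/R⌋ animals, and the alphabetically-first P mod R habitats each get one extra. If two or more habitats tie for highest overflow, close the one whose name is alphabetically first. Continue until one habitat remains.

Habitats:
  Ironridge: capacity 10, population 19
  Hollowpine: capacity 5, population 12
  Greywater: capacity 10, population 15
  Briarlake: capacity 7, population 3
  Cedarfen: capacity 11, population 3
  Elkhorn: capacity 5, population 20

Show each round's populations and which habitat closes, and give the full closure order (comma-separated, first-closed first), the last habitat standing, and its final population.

Round 1: Briarlake=3 Cedarfen=3 Elkhorn=20 Greywater=15 Hollowpine=12 Ironridge=19 → close Elkhorn (overflow 15)
  20÷5 = 4 each, +1 to first 0
Round 2: Briarlake=7 Cedarfen=7 Greywater=19 Hollowpine=16 Ironridge=23 → close Ironridge (overflow 13)
  23÷4 = 5 each, +1 to first 3
Round 3: Briarlake=13 Cedarfen=13 Greywater=25 Hollowpine=21 → close Hollowpine (overflow 16)
  21÷3 = 7 each, +1 to first 0
Round 4: Briarlake=20 Cedarfen=20 Greywater=32 → close Greywater (overflow 22)
  32÷2 = 16 each, +1 to first 0
Round 5: Briarlake=36 Cedarfen=36 → close Briarlake (overflow 29)
  36÷1 = 36 each, +1 to first 0

Closure order: Elkhorn, Ironridge, Hollowpine, Greywater, Briarlake
Last habitat: Cedarfen with 72 animals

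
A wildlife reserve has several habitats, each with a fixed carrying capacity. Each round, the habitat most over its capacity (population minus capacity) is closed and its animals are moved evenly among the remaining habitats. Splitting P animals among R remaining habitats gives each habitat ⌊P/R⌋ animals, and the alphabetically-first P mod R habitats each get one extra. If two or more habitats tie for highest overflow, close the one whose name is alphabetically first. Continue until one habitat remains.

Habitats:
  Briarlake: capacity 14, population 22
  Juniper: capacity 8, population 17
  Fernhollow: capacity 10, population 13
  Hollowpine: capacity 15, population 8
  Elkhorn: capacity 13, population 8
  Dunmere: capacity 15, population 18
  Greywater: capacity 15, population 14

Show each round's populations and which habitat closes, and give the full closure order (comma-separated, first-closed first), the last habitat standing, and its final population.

Round 1: Briarlake=22 Dunmere=18 Elkhorn=8 Fernhollow=13 Greywater=14 Hollowpine=8 Juniper=17 → close Juniper (overflow 9)
  17÷6 = 2 each, +1 to first 5
Round 2: Briarlake=25 Dunmere=21 Elkhorn=11 Fernhollow=16 Greywater=17 Hollowpine=10 → close Briarlake (overflow 11)
  25÷5 = 5 each, +1 to first 0
Round 3: Dunmere=26 Elkhorn=16 Fernhollow=21 Greywater=22 Hollowpine=15 → close Dunmere (overflow 11)
  26÷4 = 6 each, +1 to first 2
Round 4: Elkhorn=23 Fernhollow=28 Greywater=28 Hollowpine=21 → close Fernhollow (overflow 18)
  28÷3 = 9 each, +1 to first 1
Round 5: Elkhorn=33 Greywater=37 Hollowpine=30 → close Greywater (overflow 22)
  37÷2 = 18 each, +1 to first 1
Round 6: Elkhorn=52 Hollowpine=48 → close Elkhorn (overflow 39)
  52÷1 = 52 each, +1 to first 0

Closure order: Juniper, Briarlake, Dunmere, Fernhollow, Greywater, Elkhorn
Last habitat: Hollowpine with 100 animals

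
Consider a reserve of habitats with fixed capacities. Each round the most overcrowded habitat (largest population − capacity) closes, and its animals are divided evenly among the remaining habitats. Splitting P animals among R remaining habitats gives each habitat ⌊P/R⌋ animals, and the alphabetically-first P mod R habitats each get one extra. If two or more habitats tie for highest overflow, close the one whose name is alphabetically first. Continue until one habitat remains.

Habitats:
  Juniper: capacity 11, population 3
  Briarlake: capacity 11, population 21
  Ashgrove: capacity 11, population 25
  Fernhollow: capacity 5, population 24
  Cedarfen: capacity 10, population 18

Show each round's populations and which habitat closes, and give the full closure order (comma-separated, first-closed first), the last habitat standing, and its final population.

Closure order: Fernhollow, Ashgrove, Briarlake, Cedarfen
Last habitat: Juniper with 91 animals

Round 1: Ashgrove=25 Briarlake=21 Cedarfen=18 Fernhollow=24 Juniper=3 → close Fernhollow (overflow 19)
  24÷4 = 6 each, +1 to first 0
Round 2: Ashgrove=31 Briarlake=27 Cedarfen=24 Juniper=9 → close Ashgrove (overflow 20)
  31÷3 = 10 each, +1 to first 1
Round 3: Briarlake=38 Cedarfen=34 Juniper=19 → close Briarlake (overflow 27)
  38÷2 = 19 each, +1 to first 0
Round 4: Cedarfen=53 Juniper=38 → close Cedarfen (overflow 43)
  53÷1 = 53 each, +1 to first 0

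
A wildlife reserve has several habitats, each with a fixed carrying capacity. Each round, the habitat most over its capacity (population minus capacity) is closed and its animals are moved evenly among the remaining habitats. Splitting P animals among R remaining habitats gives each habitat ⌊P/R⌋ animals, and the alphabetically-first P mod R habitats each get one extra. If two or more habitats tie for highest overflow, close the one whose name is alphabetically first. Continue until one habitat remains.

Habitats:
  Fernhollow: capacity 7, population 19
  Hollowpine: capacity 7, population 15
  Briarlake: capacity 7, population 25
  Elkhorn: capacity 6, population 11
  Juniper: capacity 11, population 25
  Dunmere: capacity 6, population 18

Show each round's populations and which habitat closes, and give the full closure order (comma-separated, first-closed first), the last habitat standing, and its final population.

Closure order: Briarlake, Juniper, Dunmere, Fernhollow, Elkhorn
Last habitat: Hollowpine with 113 animals

Round 1: Briarlake=25 Dunmere=18 Elkhorn=11 Fernhollow=19 Hollowpine=15 Juniper=25 → close Briarlake (overflow 18)
  25÷5 = 5 each, +1 to first 0
Round 2: Dunmere=23 Elkhorn=16 Fernhollow=24 Hollowpine=20 Juniper=30 → close Juniper (overflow 19)
  30÷4 = 7 each, +1 to first 2
Round 3: Dunmere=31 Elkhorn=24 Fernhollow=31 Hollowpine=27 → close Dunmere (overflow 25)
  31÷3 = 10 each, +1 to first 1
Round 4: Elkhorn=35 Fernhollow=41 Hollowpine=37 → close Fernhollow (overflow 34)
  41÷2 = 20 each, +1 to first 1
Round 5: Elkhorn=56 Hollowpine=57 → close Elkhorn (overflow 50)
  56÷1 = 56 each, +1 to first 0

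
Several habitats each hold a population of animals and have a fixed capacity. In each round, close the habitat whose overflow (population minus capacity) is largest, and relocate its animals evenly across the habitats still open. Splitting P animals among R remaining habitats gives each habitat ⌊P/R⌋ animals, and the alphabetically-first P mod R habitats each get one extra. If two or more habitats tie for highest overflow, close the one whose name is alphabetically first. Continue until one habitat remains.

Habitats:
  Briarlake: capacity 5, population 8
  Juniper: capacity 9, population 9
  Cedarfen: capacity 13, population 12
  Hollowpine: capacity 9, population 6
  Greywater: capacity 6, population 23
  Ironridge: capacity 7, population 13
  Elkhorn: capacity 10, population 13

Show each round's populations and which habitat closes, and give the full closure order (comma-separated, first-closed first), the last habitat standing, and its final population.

Round 1: Briarlake=8 Cedarfen=12 Elkhorn=13 Greywater=23 Hollowpine=6 Ironridge=13 Juniper=9 → close Greywater (overflow 17)
  23÷6 = 3 each, +1 to first 5
Round 2: Briarlake=12 Cedarfen=16 Elkhorn=17 Hollowpine=10 Ironridge=17 Juniper=12 → close Ironridge (overflow 10)
  17÷5 = 3 each, +1 to first 2
Round 3: Briarlake=16 Cedarfen=20 Elkhorn=20 Hollowpine=13 Juniper=15 → close Briarlake (overflow 11)
  16÷4 = 4 each, +1 to first 0
Round 4: Cedarfen=24 Elkhorn=24 Hollowpine=17 Juniper=19 → close Elkhorn (overflow 14)
  24÷3 = 8 each, +1 to first 0
Round 5: Cedarfen=32 Hollowpine=25 Juniper=27 → close Cedarfen (overflow 19)
  32÷2 = 16 each, +1 to first 0
Round 6: Hollowpine=41 Juniper=43 → close Juniper (overflow 34)
  43÷1 = 43 each, +1 to first 0

Closure order: Greywater, Ironridge, Briarlake, Elkhorn, Cedarfen, Juniper
Last habitat: Hollowpine with 84 animals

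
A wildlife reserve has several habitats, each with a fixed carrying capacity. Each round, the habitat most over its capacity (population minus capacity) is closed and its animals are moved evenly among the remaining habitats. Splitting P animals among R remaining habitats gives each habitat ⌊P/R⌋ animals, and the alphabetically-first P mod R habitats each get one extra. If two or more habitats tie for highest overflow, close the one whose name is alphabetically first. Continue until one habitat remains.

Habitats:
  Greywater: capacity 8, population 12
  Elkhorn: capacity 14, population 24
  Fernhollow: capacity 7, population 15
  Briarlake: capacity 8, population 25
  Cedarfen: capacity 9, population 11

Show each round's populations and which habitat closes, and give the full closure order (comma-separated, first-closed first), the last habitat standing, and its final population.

Round 1: Briarlake=25 Cedarfen=11 Elkhorn=24 Fernhollow=15 Greywater=12 → close Briarlake (overflow 17)
  25÷4 = 6 each, +1 to first 1
Round 2: Cedarfen=18 Elkhorn=30 Fernhollow=21 Greywater=18 → close Elkhorn (overflow 16)
  30÷3 = 10 each, +1 to first 0
Round 3: Cedarfen=28 Fernhollow=31 Greywater=28 → close Fernhollow (overflow 24)
  31÷2 = 15 each, +1 to first 1
Round 4: Cedarfen=44 Greywater=43 → close Cedarfen (overflow 35)
  44÷1 = 44 each, +1 to first 0

Closure order: Briarlake, Elkhorn, Fernhollow, Cedarfen
Last habitat: Greywater with 87 animals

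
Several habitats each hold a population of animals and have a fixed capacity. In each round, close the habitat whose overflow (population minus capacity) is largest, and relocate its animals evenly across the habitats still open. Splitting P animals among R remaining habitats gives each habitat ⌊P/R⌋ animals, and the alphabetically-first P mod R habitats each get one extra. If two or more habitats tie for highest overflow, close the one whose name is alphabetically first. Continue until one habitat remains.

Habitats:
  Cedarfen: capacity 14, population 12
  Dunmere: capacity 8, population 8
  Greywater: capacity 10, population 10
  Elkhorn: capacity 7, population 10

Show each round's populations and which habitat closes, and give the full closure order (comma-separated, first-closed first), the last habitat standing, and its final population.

Round 1: Cedarfen=12 Dunmere=8 Elkhorn=10 Greywater=10 → close Elkhorn (overflow 3)
  10÷3 = 3 each, +1 to first 1
Round 2: Cedarfen=16 Dunmere=11 Greywater=13 → close Dunmere (overflow 3)
  11÷2 = 5 each, +1 to first 1
Round 3: Cedarfen=22 Greywater=18 → close Cedarfen (overflow 8)
  22÷1 = 22 each, +1 to first 0

Closure order: Elkhorn, Dunmere, Cedarfen
Last habitat: Greywater with 40 animals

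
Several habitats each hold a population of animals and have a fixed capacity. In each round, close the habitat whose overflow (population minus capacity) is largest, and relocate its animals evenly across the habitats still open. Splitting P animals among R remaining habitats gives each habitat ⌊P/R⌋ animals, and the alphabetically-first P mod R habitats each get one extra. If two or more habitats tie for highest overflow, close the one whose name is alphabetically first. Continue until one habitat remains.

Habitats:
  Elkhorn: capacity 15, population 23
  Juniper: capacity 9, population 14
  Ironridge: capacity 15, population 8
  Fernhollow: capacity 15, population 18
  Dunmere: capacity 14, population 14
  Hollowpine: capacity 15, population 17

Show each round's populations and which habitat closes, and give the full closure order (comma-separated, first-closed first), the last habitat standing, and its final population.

Closure order: Elkhorn, Juniper, Fernhollow, Dunmere, Hollowpine
Last habitat: Ironridge with 94 animals

Round 1: Dunmere=14 Elkhorn=23 Fernhollow=18 Hollowpine=17 Ironridge=8 Juniper=14 → close Elkhorn (overflow 8)
  23÷5 = 4 each, +1 to first 3
Round 2: Dunmere=19 Fernhollow=23 Hollowpine=22 Ironridge=12 Juniper=18 → close Juniper (overflow 9)
  18÷4 = 4 each, +1 to first 2
Round 3: Dunmere=24 Fernhollow=28 Hollowpine=26 Ironridge=16 → close Fernhollow (overflow 13)
  28÷3 = 9 each, +1 to first 1
Round 4: Dunmere=34 Hollowpine=35 Ironridge=25 → close Dunmere (overflow 20)
  34÷2 = 17 each, +1 to first 0
Round 5: Hollowpine=52 Ironridge=42 → close Hollowpine (overflow 37)
  52÷1 = 52 each, +1 to first 0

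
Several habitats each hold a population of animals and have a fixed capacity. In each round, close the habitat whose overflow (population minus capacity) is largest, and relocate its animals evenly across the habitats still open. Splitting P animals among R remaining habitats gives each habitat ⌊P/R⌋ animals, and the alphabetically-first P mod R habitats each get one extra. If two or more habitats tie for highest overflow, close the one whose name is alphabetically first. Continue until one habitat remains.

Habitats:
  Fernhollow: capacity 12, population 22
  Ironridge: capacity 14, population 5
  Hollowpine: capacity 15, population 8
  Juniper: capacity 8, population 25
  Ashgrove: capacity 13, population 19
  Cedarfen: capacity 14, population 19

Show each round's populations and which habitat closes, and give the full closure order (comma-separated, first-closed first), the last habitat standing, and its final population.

Round 1: Ashgrove=19 Cedarfen=19 Fernhollow=22 Hollowpine=8 Ironridge=5 Juniper=25 → close Juniper (overflow 17)
  25÷5 = 5 each, +1 to first 0
Round 2: Ashgrove=24 Cedarfen=24 Fernhollow=27 Hollowpine=13 Ironridge=10 → close Fernhollow (overflow 15)
  27÷4 = 6 each, +1 to first 3
Round 3: Ashgrove=31 Cedarfen=31 Hollowpine=20 Ironridge=16 → close Ashgrove (overflow 18)
  31÷3 = 10 each, +1 to first 1
Round 4: Cedarfen=42 Hollowpine=30 Ironridge=26 → close Cedarfen (overflow 28)
  42÷2 = 21 each, +1 to first 0
Round 5: Hollowpine=51 Ironridge=47 → close Hollowpine (overflow 36)
  51÷1 = 51 each, +1 to first 0

Closure order: Juniper, Fernhollow, Ashgrove, Cedarfen, Hollowpine
Last habitat: Ironridge with 98 animals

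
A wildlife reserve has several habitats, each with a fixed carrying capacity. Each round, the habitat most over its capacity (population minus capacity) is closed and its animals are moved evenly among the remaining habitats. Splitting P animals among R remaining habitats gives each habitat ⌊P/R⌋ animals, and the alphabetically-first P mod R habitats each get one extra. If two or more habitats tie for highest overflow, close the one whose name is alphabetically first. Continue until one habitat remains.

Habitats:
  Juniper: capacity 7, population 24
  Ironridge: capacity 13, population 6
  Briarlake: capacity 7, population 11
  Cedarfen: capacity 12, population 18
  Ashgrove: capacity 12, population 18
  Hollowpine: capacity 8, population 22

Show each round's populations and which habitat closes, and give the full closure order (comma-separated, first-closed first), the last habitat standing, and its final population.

Closure order: Juniper, Hollowpine, Ashgrove, Cedarfen, Briarlake
Last habitat: Ironridge with 99 animals

Round 1: Ashgrove=18 Briarlake=11 Cedarfen=18 Hollowpine=22 Ironridge=6 Juniper=24 → close Juniper (overflow 17)
  24÷5 = 4 each, +1 to first 4
Round 2: Ashgrove=23 Briarlake=16 Cedarfen=23 Hollowpine=27 Ironridge=10 → close Hollowpine (overflow 19)
  27÷4 = 6 each, +1 to first 3
Round 3: Ashgrove=30 Briarlake=23 Cedarfen=30 Ironridge=16 → close Ashgrove (overflow 18)
  30÷3 = 10 each, +1 to first 0
Round 4: Briarlake=33 Cedarfen=40 Ironridge=26 → close Cedarfen (overflow 28)
  40÷2 = 20 each, +1 to first 0
Round 5: Briarlake=53 Ironridge=46 → close Briarlake (overflow 46)
  53÷1 = 53 each, +1 to first 0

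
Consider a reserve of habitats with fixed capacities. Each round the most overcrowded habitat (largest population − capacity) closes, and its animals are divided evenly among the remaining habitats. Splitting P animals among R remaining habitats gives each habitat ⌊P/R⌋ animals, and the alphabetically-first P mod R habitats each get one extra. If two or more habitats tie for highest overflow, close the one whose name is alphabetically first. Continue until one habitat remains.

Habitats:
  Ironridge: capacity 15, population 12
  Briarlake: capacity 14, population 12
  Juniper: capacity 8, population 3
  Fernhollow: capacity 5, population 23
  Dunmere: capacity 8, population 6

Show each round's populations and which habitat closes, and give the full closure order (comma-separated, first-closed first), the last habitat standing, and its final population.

Round 1: Briarlake=12 Dunmere=6 Fernhollow=23 Ironridge=12 Juniper=3 → close Fernhollow (overflow 18)
  23÷4 = 5 each, +1 to first 3
Round 2: Briarlake=18 Dunmere=12 Ironridge=18 Juniper=8 → close Briarlake (overflow 4)
  18÷3 = 6 each, +1 to first 0
Round 3: Dunmere=18 Ironridge=24 Juniper=14 → close Dunmere (overflow 10)
  18÷2 = 9 each, +1 to first 0
Round 4: Ironridge=33 Juniper=23 → close Ironridge (overflow 18)
  33÷1 = 33 each, +1 to first 0

Closure order: Fernhollow, Briarlake, Dunmere, Ironridge
Last habitat: Juniper with 56 animals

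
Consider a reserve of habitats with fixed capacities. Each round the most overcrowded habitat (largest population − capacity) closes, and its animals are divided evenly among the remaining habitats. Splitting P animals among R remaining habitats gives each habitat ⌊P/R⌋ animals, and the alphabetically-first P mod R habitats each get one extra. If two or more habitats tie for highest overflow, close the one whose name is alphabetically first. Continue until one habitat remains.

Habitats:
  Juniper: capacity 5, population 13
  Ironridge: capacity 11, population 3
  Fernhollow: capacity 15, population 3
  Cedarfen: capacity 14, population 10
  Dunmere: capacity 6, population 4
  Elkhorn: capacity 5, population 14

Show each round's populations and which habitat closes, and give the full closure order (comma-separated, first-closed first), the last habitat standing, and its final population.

Closure order: Elkhorn, Juniper, Dunmere, Cedarfen, Ironridge
Last habitat: Fernhollow with 47 animals

Round 1: Cedarfen=10 Dunmere=4 Elkhorn=14 Fernhollow=3 Ironridge=3 Juniper=13 → close Elkhorn (overflow 9)
  14÷5 = 2 each, +1 to first 4
Round 2: Cedarfen=13 Dunmere=7 Fernhollow=6 Ironridge=6 Juniper=15 → close Juniper (overflow 10)
  15÷4 = 3 each, +1 to first 3
Round 3: Cedarfen=17 Dunmere=11 Fernhollow=10 Ironridge=9 → close Dunmere (overflow 5)
  11÷3 = 3 each, +1 to first 2
Round 4: Cedarfen=21 Fernhollow=14 Ironridge=12 → close Cedarfen (overflow 7)
  21÷2 = 10 each, +1 to first 1
Round 5: Fernhollow=25 Ironridge=22 → close Ironridge (overflow 11)
  22÷1 = 22 each, +1 to first 0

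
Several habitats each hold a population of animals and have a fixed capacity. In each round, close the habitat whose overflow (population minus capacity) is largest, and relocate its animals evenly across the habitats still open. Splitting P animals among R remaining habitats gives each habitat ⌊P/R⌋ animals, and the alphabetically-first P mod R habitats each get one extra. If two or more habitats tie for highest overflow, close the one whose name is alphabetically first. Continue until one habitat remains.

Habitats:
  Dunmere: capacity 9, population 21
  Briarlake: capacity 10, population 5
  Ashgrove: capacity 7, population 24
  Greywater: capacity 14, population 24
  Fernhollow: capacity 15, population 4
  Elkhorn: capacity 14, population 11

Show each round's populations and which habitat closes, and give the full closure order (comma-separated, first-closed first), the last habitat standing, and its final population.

Closure order: Ashgrove, Dunmere, Greywater, Elkhorn, Briarlake
Last habitat: Fernhollow with 89 animals

Round 1: Ashgrove=24 Briarlake=5 Dunmere=21 Elkhorn=11 Fernhollow=4 Greywater=24 → close Ashgrove (overflow 17)
  24÷5 = 4 each, +1 to first 4
Round 2: Briarlake=10 Dunmere=26 Elkhorn=16 Fernhollow=9 Greywater=28 → close Dunmere (overflow 17)
  26÷4 = 6 each, +1 to first 2
Round 3: Briarlake=17 Elkhorn=23 Fernhollow=15 Greywater=34 → close Greywater (overflow 20)
  34÷3 = 11 each, +1 to first 1
Round 4: Briarlake=29 Elkhorn=34 Fernhollow=26 → close Elkhorn (overflow 20)
  34÷2 = 17 each, +1 to first 0
Round 5: Briarlake=46 Fernhollow=43 → close Briarlake (overflow 36)
  46÷1 = 46 each, +1 to first 0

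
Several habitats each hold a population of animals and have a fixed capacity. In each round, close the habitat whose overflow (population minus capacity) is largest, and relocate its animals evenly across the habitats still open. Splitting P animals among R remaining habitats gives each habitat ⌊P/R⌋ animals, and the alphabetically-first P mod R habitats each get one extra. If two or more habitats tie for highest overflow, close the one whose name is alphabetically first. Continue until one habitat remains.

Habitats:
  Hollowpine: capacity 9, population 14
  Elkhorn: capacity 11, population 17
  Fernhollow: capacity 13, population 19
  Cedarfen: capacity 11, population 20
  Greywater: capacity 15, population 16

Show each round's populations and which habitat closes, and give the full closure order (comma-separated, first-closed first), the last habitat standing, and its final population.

Closure order: Cedarfen, Elkhorn, Fernhollow, Hollowpine
Last habitat: Greywater with 86 animals

Round 1: Cedarfen=20 Elkhorn=17 Fernhollow=19 Greywater=16 Hollowpine=14 → close Cedarfen (overflow 9)
  20÷4 = 5 each, +1 to first 0
Round 2: Elkhorn=22 Fernhollow=24 Greywater=21 Hollowpine=19 → close Elkhorn (overflow 11)
  22÷3 = 7 each, +1 to first 1
Round 3: Fernhollow=32 Greywater=28 Hollowpine=26 → close Fernhollow (overflow 19)
  32÷2 = 16 each, +1 to first 0
Round 4: Greywater=44 Hollowpine=42 → close Hollowpine (overflow 33)
  42÷1 = 42 each, +1 to first 0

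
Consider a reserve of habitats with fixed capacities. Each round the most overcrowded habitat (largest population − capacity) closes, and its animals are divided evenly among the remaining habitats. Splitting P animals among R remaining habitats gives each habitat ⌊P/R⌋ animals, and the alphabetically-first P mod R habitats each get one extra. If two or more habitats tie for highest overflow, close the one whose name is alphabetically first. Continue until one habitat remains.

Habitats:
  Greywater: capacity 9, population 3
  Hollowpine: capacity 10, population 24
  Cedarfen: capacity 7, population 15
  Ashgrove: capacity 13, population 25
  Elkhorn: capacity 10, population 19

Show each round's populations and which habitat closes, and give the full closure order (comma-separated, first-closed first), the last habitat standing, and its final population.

Round 1: Ashgrove=25 Cedarfen=15 Elkhorn=19 Greywater=3 Hollowpine=24 → close Hollowpine (overflow 14)
  24÷4 = 6 each, +1 to first 0
Round 2: Ashgrove=31 Cedarfen=21 Elkhorn=25 Greywater=9 → close Ashgrove (overflow 18)
  31÷3 = 10 each, +1 to first 1
Round 3: Cedarfen=32 Elkhorn=35 Greywater=19 → close Cedarfen (overflow 25)
  32÷2 = 16 each, +1 to first 0
Round 4: Elkhorn=51 Greywater=35 → close Elkhorn (overflow 41)
  51÷1 = 51 each, +1 to first 0

Closure order: Hollowpine, Ashgrove, Cedarfen, Elkhorn
Last habitat: Greywater with 86 animals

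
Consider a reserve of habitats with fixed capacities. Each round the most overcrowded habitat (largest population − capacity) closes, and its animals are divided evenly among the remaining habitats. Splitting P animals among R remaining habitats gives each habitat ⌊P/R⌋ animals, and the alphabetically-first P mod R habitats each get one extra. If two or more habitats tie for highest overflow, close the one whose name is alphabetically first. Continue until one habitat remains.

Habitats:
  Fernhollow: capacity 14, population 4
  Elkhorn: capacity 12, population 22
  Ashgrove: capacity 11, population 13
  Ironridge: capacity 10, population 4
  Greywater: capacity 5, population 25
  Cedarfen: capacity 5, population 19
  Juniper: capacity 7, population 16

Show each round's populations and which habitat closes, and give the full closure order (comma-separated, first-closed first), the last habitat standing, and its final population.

Closure order: Greywater, Cedarfen, Elkhorn, Juniper, Ashgrove, Ironridge
Last habitat: Fernhollow with 103 animals

Round 1: Ashgrove=13 Cedarfen=19 Elkhorn=22 Fernhollow=4 Greywater=25 Ironridge=4 Juniper=16 → close Greywater (overflow 20)
  25÷6 = 4 each, +1 to first 1
Round 2: Ashgrove=18 Cedarfen=23 Elkhorn=26 Fernhollow=8 Ironridge=8 Juniper=20 → close Cedarfen (overflow 18)
  23÷5 = 4 each, +1 to first 3
Round 3: Ashgrove=23 Elkhorn=31 Fernhollow=13 Ironridge=12 Juniper=24 → close Elkhorn (overflow 19)
  31÷4 = 7 each, +1 to first 3
Round 4: Ashgrove=31 Fernhollow=21 Ironridge=20 Juniper=31 → close Juniper (overflow 24)
  31÷3 = 10 each, +1 to first 1
Round 5: Ashgrove=42 Fernhollow=31 Ironridge=30 → close Ashgrove (overflow 31)
  42÷2 = 21 each, +1 to first 0
Round 6: Fernhollow=52 Ironridge=51 → close Ironridge (overflow 41)
  51÷1 = 51 each, +1 to first 0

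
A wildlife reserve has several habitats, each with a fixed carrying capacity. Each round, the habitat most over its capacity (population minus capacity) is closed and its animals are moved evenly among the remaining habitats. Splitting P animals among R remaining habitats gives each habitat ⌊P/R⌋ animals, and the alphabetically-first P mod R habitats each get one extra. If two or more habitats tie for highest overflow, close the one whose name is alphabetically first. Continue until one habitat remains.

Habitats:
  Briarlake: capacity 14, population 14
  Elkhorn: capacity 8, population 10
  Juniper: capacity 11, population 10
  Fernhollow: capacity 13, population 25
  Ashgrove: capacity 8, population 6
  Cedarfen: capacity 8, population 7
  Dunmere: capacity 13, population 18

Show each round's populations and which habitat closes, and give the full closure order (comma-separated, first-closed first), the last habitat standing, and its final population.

Round 1: Ashgrove=6 Briarlake=14 Cedarfen=7 Dunmere=18 Elkhorn=10 Fernhollow=25 Juniper=10 → close Fernhollow (overflow 12)
  25÷6 = 4 each, +1 to first 1
Round 2: Ashgrove=11 Briarlake=18 Cedarfen=11 Dunmere=22 Elkhorn=14 Juniper=14 → close Dunmere (overflow 9)
  22÷5 = 4 each, +1 to first 2
Round 3: Ashgrove=16 Briarlake=23 Cedarfen=15 Elkhorn=18 Juniper=18 → close Elkhorn (overflow 10)
  18÷4 = 4 each, +1 to first 2
Round 4: Ashgrove=21 Briarlake=28 Cedarfen=19 Juniper=22 → close Briarlake (overflow 14)
  28÷3 = 9 each, +1 to first 1
Round 5: Ashgrove=31 Cedarfen=28 Juniper=31 → close Ashgrove (overflow 23)
  31÷2 = 15 each, +1 to first 1
Round 6: Cedarfen=44 Juniper=46 → close Cedarfen (overflow 36)
  44÷1 = 44 each, +1 to first 0

Closure order: Fernhollow, Dunmere, Elkhorn, Briarlake, Ashgrove, Cedarfen
Last habitat: Juniper with 90 animals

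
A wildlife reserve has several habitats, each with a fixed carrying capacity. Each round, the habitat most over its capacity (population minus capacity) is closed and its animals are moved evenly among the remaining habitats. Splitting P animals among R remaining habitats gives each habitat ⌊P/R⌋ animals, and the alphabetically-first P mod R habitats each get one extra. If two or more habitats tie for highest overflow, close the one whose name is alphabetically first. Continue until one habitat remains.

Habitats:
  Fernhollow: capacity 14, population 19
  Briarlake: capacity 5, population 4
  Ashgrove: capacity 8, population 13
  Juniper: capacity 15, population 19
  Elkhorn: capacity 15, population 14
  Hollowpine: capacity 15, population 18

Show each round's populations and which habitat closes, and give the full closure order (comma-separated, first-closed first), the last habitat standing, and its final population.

Closure order: Ashgrove, Fernhollow, Juniper, Hollowpine, Briarlake
Last habitat: Elkhorn with 87 animals

Round 1: Ashgrove=13 Briarlake=4 Elkhorn=14 Fernhollow=19 Hollowpine=18 Juniper=19 → close Ashgrove (overflow 5)
  13÷5 = 2 each, +1 to first 3
Round 2: Briarlake=7 Elkhorn=17 Fernhollow=22 Hollowpine=20 Juniper=21 → close Fernhollow (overflow 8)
  22÷4 = 5 each, +1 to first 2
Round 3: Briarlake=13 Elkhorn=23 Hollowpine=25 Juniper=26 → close Juniper (overflow 11)
  26÷3 = 8 each, +1 to first 2
Round 4: Briarlake=22 Elkhorn=32 Hollowpine=33 → close Hollowpine (overflow 18)
  33÷2 = 16 each, +1 to first 1
Round 5: Briarlake=39 Elkhorn=48 → close Briarlake (overflow 34)
  39÷1 = 39 each, +1 to first 0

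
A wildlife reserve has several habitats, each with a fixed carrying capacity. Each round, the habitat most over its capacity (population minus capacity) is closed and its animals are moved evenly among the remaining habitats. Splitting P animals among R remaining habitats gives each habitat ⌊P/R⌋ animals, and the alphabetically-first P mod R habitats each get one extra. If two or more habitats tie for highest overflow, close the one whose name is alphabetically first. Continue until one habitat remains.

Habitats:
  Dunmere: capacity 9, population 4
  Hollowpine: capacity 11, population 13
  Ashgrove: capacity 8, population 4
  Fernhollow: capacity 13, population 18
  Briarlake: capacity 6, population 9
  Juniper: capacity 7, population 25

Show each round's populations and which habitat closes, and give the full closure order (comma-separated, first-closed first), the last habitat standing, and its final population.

Closure order: Juniper, Fernhollow, Briarlake, Hollowpine, Ashgrove
Last habitat: Dunmere with 73 animals

Round 1: Ashgrove=4 Briarlake=9 Dunmere=4 Fernhollow=18 Hollowpine=13 Juniper=25 → close Juniper (overflow 18)
  25÷5 = 5 each, +1 to first 0
Round 2: Ashgrove=9 Briarlake=14 Dunmere=9 Fernhollow=23 Hollowpine=18 → close Fernhollow (overflow 10)
  23÷4 = 5 each, +1 to first 3
Round 3: Ashgrove=15 Briarlake=20 Dunmere=15 Hollowpine=23 → close Briarlake (overflow 14)
  20÷3 = 6 each, +1 to first 2
Round 4: Ashgrove=22 Dunmere=22 Hollowpine=29 → close Hollowpine (overflow 18)
  29÷2 = 14 each, +1 to first 1
Round 5: Ashgrove=37 Dunmere=36 → close Ashgrove (overflow 29)
  37÷1 = 37 each, +1 to first 0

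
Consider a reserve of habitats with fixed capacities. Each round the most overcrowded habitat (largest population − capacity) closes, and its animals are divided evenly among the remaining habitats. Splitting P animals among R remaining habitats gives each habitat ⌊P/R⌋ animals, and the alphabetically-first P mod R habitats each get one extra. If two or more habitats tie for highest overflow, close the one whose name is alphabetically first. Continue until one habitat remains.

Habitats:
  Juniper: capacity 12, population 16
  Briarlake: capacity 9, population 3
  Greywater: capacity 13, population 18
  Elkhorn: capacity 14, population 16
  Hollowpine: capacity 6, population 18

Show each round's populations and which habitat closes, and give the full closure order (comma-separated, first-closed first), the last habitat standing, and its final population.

Closure order: Hollowpine, Greywater, Juniper, Elkhorn
Last habitat: Briarlake with 71 animals

Round 1: Briarlake=3 Elkhorn=16 Greywater=18 Hollowpine=18 Juniper=16 → close Hollowpine (overflow 12)
  18÷4 = 4 each, +1 to first 2
Round 2: Briarlake=8 Elkhorn=21 Greywater=22 Juniper=20 → close Greywater (overflow 9)
  22÷3 = 7 each, +1 to first 1
Round 3: Briarlake=16 Elkhorn=28 Juniper=27 → close Juniper (overflow 15)
  27÷2 = 13 each, +1 to first 1
Round 4: Briarlake=30 Elkhorn=41 → close Elkhorn (overflow 27)
  41÷1 = 41 each, +1 to first 0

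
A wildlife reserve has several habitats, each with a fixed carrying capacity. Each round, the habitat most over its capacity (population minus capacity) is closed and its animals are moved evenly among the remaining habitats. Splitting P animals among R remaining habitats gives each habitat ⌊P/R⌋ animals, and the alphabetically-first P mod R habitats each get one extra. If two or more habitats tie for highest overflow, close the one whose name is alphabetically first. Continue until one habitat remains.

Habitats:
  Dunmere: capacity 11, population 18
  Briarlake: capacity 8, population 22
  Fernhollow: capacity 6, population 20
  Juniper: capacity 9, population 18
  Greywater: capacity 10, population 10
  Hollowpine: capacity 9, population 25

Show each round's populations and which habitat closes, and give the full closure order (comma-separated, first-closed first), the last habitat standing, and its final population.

Round 1: Briarlake=22 Dunmere=18 Fernhollow=20 Greywater=10 Hollowpine=25 Juniper=18 → close Hollowpine (overflow 16)
  25÷5 = 5 each, +1 to first 0
Round 2: Briarlake=27 Dunmere=23 Fernhollow=25 Greywater=15 Juniper=23 → close Briarlake (overflow 19)
  27÷4 = 6 each, +1 to first 3
Round 3: Dunmere=30 Fernhollow=32 Greywater=22 Juniper=29 → close Fernhollow (overflow 26)
  32÷3 = 10 each, +1 to first 2
Round 4: Dunmere=41 Greywater=33 Juniper=39 → close Dunmere (overflow 30)
  41÷2 = 20 each, +1 to first 1
Round 5: Greywater=54 Juniper=59 → close Juniper (overflow 50)
  59÷1 = 59 each, +1 to first 0

Closure order: Hollowpine, Briarlake, Fernhollow, Dunmere, Juniper
Last habitat: Greywater with 113 animals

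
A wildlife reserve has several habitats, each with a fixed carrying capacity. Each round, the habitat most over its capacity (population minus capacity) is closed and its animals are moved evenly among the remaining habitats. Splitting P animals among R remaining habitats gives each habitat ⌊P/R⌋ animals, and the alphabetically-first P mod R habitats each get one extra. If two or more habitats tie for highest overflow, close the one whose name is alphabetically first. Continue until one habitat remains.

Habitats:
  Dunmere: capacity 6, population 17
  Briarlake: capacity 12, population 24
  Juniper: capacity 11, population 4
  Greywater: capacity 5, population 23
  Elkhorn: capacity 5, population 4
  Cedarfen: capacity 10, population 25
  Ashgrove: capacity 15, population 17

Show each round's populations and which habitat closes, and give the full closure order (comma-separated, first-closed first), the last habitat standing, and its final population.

Closure order: Greywater, Cedarfen, Briarlake, Dunmere, Ashgrove, Elkhorn
Last habitat: Juniper with 114 animals

Round 1: Ashgrove=17 Briarlake=24 Cedarfen=25 Dunmere=17 Elkhorn=4 Greywater=23 Juniper=4 → close Greywater (overflow 18)
  23÷6 = 3 each, +1 to first 5
Round 2: Ashgrove=21 Briarlake=28 Cedarfen=29 Dunmere=21 Elkhorn=8 Juniper=7 → close Cedarfen (overflow 19)
  29÷5 = 5 each, +1 to first 4
Round 3: Ashgrove=27 Briarlake=34 Dunmere=27 Elkhorn=14 Juniper=12 → close Briarlake (overflow 22)
  34÷4 = 8 each, +1 to first 2
Round 4: Ashgrove=36 Dunmere=36 Elkhorn=22 Juniper=20 → close Dunmere (overflow 30)
  36÷3 = 12 each, +1 to first 0
Round 5: Ashgrove=48 Elkhorn=34 Juniper=32 → close Ashgrove (overflow 33)
  48÷2 = 24 each, +1 to first 0
Round 6: Elkhorn=58 Juniper=56 → close Elkhorn (overflow 53)
  58÷1 = 58 each, +1 to first 0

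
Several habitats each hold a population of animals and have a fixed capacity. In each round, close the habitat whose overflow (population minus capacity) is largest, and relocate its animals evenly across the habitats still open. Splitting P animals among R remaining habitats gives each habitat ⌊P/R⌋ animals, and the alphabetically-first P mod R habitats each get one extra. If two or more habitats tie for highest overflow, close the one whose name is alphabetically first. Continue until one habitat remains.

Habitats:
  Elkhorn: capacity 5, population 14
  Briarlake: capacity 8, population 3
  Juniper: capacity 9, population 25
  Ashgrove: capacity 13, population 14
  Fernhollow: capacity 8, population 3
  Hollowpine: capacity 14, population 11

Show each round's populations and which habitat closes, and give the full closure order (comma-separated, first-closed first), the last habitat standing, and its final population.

Round 1: Ashgrove=14 Briarlake=3 Elkhorn=14 Fernhollow=3 Hollowpine=11 Juniper=25 → close Juniper (overflow 16)
  25÷5 = 5 each, +1 to first 0
Round 2: Ashgrove=19 Briarlake=8 Elkhorn=19 Fernhollow=8 Hollowpine=16 → close Elkhorn (overflow 14)
  19÷4 = 4 each, +1 to first 3
Round 3: Ashgrove=24 Briarlake=13 Fernhollow=13 Hollowpine=20 → close Ashgrove (overflow 11)
  24÷3 = 8 each, +1 to first 0
Round 4: Briarlake=21 Fernhollow=21 Hollowpine=28 → close Hollowpine (overflow 14)
  28÷2 = 14 each, +1 to first 0
Round 5: Briarlake=35 Fernhollow=35 → close Briarlake (overflow 27)
  35÷1 = 35 each, +1 to first 0

Closure order: Juniper, Elkhorn, Ashgrove, Hollowpine, Briarlake
Last habitat: Fernhollow with 70 animals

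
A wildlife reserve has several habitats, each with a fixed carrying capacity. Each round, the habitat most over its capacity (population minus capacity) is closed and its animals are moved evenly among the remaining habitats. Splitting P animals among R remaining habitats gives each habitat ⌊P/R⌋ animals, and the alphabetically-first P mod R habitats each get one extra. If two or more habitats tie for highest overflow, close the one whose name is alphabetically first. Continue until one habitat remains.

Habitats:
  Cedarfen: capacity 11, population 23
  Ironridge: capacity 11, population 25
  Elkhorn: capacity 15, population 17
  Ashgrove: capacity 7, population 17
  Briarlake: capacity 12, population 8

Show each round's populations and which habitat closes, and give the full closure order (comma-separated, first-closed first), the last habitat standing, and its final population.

Round 1: Ashgrove=17 Briarlake=8 Cedarfen=23 Elkhorn=17 Ironridge=25 → close Ironridge (overflow 14)
  25÷4 = 6 each, +1 to first 1
Round 2: Ashgrove=24 Briarlake=14 Cedarfen=29 Elkhorn=23 → close Cedarfen (overflow 18)
  29÷3 = 9 each, +1 to first 2
Round 3: Ashgrove=34 Briarlake=24 Elkhorn=32 → close Ashgrove (overflow 27)
  34÷2 = 17 each, +1 to first 0
Round 4: Briarlake=41 Elkhorn=49 → close Elkhorn (overflow 34)
  49÷1 = 49 each, +1 to first 0

Closure order: Ironridge, Cedarfen, Ashgrove, Elkhorn
Last habitat: Briarlake with 90 animals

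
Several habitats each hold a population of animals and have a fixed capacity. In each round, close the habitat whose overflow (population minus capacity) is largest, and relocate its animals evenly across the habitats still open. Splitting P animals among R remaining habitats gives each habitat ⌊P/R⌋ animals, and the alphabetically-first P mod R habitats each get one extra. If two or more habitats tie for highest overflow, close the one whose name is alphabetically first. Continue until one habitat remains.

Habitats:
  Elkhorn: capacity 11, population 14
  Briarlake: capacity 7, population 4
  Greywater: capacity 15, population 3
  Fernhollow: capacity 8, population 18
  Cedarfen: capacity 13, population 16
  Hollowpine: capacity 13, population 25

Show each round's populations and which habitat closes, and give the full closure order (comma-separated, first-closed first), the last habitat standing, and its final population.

Round 1: Briarlake=4 Cedarfen=16 Elkhorn=14 Fernhollow=18 Greywater=3 Hollowpine=25 → close Hollowpine (overflow 12)
  25÷5 = 5 each, +1 to first 0
Round 2: Briarlake=9 Cedarfen=21 Elkhorn=19 Fernhollow=23 Greywater=8 → close Fernhollow (overflow 15)
  23÷4 = 5 each, +1 to first 3
Round 3: Briarlake=15 Cedarfen=27 Elkhorn=25 Greywater=13 → close Cedarfen (overflow 14)
  27÷3 = 9 each, +1 to first 0
Round 4: Briarlake=24 Elkhorn=34 Greywater=22 → close Elkhorn (overflow 23)
  34÷2 = 17 each, +1 to first 0
Round 5: Briarlake=41 Greywater=39 → close Briarlake (overflow 34)
  41÷1 = 41 each, +1 to first 0

Closure order: Hollowpine, Fernhollow, Cedarfen, Elkhorn, Briarlake
Last habitat: Greywater with 80 animals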